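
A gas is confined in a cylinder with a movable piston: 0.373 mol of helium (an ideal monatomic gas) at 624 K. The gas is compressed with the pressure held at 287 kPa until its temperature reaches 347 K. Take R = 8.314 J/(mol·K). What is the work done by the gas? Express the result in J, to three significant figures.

Isobaric: W = P ΔV = nR ΔT.
W = (0.373)(8.314)(347 − 624) = -859 J.

W ≈ -859 J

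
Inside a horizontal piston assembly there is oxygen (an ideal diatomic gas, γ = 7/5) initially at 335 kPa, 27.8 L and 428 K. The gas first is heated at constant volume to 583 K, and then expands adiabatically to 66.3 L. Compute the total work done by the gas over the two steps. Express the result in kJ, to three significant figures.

W_total ≈ 9.31 kJ

Step 1 (isochoric): W = 0 (constant volume).
After step 1: P = 456.3 kPa (V unchanged).
Step 2 (adiabatic): W = (P₁V₁ − P₂V₂)/(γ−1) = (12686 − 8960)/0.4 = 9313 J.
W_total = 0 + 9313 = 9313 J.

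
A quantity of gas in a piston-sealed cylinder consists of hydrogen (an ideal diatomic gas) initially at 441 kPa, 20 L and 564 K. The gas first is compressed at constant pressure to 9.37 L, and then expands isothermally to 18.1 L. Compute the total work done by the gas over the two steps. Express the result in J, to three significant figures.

W_total ≈ -1970 J

Step 1 (isobaric): W = PΔV = (441 kPa)(9.37 − 20 L) = -4688 J.
After step 1: P = 441 kPa, V = 9.37 L, T = 264.2 K.
Step 2 (isothermal): W = P₁V₁ ln(V₂/V₁) = (4132) ln(18.1/9.37) = 2721 J.
W_total = -4688 + 2721 = -1967 J.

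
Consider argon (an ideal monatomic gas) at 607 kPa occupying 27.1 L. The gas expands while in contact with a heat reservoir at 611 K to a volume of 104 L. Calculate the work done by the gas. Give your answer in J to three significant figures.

W ≈ 22100 J

Isothermal: W = nRT ln(V₂/V₁) = P₁V₁ ln(V₂/V₁).
P₁V₁ = (607 kPa)(27.1 L) = 16450 J.
W = 16450 × ln(104/27.1) = 16450 × 1.345
W_by_gas = 22122 J.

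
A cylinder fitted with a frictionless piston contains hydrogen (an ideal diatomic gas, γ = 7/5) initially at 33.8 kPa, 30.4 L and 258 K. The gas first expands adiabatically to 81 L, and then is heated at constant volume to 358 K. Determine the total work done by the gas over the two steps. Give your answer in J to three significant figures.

W_total ≈ 833 J

Step 1 (adiabatic): W = (P₁V₁ − P₂V₂)/(γ−1) = (1028 − 694.3)/0.4 = 833.1 J.
Step 2 (isochoric): W = 0 (constant volume).
W_total = 833.1 + 0 = 833.1 J.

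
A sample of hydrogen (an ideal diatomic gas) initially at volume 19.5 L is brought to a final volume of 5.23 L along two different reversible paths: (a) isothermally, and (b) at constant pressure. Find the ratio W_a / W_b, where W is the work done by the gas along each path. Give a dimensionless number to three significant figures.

Path (a) isothermal: W = P₁V₁ ln(V₂/V₁) → W_a/(P₁V₁) = -1.316.
Path (b) isobaric: W = P₁(V₂ − V₁) → W_b/(P₁V₁) = -0.7318.
W_a / W_b = -1.316 / -0.7318 = 1.798.

W_a / W_b ≈ 1.80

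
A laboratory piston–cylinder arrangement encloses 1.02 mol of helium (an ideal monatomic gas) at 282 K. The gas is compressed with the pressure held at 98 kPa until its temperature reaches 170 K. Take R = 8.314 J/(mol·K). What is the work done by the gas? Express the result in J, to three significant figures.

Isobaric: W = P ΔV = nR ΔT.
W = (1.02)(8.314)(170 − 282) = -949.8 J.

W ≈ -950 J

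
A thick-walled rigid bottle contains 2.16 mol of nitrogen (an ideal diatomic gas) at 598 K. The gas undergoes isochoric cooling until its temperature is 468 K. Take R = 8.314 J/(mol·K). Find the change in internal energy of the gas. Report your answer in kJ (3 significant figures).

ΔU ≈ -5.84 kJ

Constant volume ⇒ W = 0, so Q = ΔU = nCᵥΔT with Cᵥ = 5R/2 = 20.79 J/(mol·K).
ΔU = (2.16)(20.79)(468 − 598) = -5836 J.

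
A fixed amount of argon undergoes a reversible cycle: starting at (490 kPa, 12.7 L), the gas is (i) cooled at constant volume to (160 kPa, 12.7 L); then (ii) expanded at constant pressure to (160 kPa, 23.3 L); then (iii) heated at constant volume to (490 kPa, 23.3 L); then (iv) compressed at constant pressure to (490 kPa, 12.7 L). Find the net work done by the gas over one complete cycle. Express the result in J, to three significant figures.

Constant-volume legs do no work.
W(ii) = (160)(23.3 − 12.7) = 1696 J; W(iv) = (490)(12.7 − 23.3) = -5194 J.
W_net = 1696 − 5194 = -3498 J (the counter-clockwise enclosed area).

W_net ≈ -3500 J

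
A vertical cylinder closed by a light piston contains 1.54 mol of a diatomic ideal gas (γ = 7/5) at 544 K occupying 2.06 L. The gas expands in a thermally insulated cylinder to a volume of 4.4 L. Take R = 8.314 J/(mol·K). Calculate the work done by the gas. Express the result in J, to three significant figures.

W ≈ 4560 J

Adiabatic: TV^(γ−1) = const with γ = 7/5.
T₂ = T₁ (V₁/V₂)^(γ−1) = 544 × (2.06/4.4)^0.4 = 544 × 0.7382 = 401.6 K.
W_by = nCᵥ(T₁ − T₂) = (1.54)(20.79)(544 − 401.6) = 4559 J.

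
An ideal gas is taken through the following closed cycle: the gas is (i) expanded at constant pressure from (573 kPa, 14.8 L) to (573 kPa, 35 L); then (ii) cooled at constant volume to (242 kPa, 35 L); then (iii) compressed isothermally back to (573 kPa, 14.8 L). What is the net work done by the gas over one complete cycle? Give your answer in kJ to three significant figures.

Leg (i): W = PΔV = (573)(35 − 14.8) = 11575 J.
Leg (ii): W = 0.
Leg (iii): W = PᵢVᵢ ln(V_f/Vᵢ) = (8470) ln(14.8/35) = -7290 J.
W_net = 11575 − 7290 = 4284 J.

W_net ≈ 4.28 kJ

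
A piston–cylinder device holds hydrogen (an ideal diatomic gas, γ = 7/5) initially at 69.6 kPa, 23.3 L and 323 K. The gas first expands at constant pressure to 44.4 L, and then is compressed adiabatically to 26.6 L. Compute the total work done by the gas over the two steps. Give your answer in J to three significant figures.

W_total ≈ -289 J

Step 1 (isobaric): W = PΔV = (69.6 kPa)(44.4 − 23.3 L) = 1469 J.
After step 1: P = 69.6 kPa, V = 44.4 L, T = 615.5 K.
Step 2 (adiabatic): W = (P₁V₁ − P₂V₂)/(γ−1) = (3090 − 3793)/0.4 = -1757 J.
W_total = 1469 − 1757 = -288.6 J.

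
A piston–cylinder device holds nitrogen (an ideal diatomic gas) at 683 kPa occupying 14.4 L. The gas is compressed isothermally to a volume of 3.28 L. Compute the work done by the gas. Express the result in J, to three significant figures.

W ≈ -14600 J

Isothermal: W = nRT ln(V₂/V₁) = P₁V₁ ln(V₂/V₁).
P₁V₁ = (683 kPa)(14.4 L) = 9835 J.
W = 9835 × ln(3.28/14.4) = 9835 × -1.479
W_by_gas = -14550 J.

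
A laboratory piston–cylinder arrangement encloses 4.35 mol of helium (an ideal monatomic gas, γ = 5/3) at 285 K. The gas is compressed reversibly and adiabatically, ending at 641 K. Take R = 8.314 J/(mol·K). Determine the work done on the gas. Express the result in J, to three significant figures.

Adiabatic ⇒ Q = 0, so W_by = −ΔU = nCᵥ(T₁ − T₂).
Cᵥ = 3R/2 = 12.47 J/(mol·K).
W = (4.35)(12.47)(285 − 641) = -19313 J.
Work on gas = −W_by = 19313 J.

W ≈ 19300 J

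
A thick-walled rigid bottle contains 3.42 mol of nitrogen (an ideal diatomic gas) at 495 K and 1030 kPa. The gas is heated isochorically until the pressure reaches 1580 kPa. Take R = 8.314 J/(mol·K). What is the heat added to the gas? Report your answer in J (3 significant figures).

Q ≈ 18800 J

Constant volume ⇒ W = 0, so Q = ΔU = nCᵥΔT with Cᵥ = 5R/2 = 20.79 J/(mol·K).
At constant V, T₂/T₁ = P₂/P₁ ⇒ ΔT = T₁(P₂/P₁ − 1) = 495·(1580/1030 − 1) = 264.3 K.
ΔU = (3.42)(20.79)(264.3) = 18789 J.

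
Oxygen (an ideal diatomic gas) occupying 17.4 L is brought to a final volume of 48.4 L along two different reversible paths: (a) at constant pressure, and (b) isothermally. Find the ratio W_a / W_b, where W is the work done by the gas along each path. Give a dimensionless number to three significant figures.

W_a / W_b ≈ 1.74

Path (a) isobaric: W = P₁(V₂ − V₁) → W_a/(P₁V₁) = 1.782.
Path (b) isothermal: W = P₁V₁ ln(V₂/V₁) → W_b/(P₁V₁) = 1.023.
W_a / W_b = 1.782 / 1.023 = 1.742.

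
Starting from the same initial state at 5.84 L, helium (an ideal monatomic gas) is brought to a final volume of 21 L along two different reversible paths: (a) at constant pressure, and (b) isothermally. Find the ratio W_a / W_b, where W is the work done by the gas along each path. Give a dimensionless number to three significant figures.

Path (a) isobaric: W = P₁(V₂ − V₁) → W_a/(P₁V₁) = 2.596.
Path (b) isothermal: W = P₁V₁ ln(V₂/V₁) → W_b/(P₁V₁) = 1.28.
W_a / W_b = 2.596 / 1.28 = 2.028.

W_a / W_b ≈ 2.03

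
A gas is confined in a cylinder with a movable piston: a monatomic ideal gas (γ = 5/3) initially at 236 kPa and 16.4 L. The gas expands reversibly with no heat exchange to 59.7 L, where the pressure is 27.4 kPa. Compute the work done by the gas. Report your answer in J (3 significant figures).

W ≈ 3350 J

Adiabatic: W = (P₁V₁ − P₂V₂)/(γ − 1) with γ = 5/3.
P₁V₁ = 3870 J, P₂V₂ = 1636 J.
W = (3870 − 1636) / 0.6667 = 3352 J.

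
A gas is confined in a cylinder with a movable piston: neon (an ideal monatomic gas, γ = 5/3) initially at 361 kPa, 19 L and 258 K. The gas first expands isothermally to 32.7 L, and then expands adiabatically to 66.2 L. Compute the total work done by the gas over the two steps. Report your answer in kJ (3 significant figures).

W_total ≈ 7.58 kJ

Step 1 (isothermal): W = P₁V₁ ln(V₂/V₁) = (6859) ln(32.7/19) = 3724 J.
After step 1: P = 209.8 kPa, V = 32.7 L, T = 258 K.
Step 2 (adiabatic): W = (P₁V₁ − P₂V₂)/(γ−1) = (6859 − 4286)/0.667 = 3859 J.
W_total = 3724 + 3859 = 7583 J.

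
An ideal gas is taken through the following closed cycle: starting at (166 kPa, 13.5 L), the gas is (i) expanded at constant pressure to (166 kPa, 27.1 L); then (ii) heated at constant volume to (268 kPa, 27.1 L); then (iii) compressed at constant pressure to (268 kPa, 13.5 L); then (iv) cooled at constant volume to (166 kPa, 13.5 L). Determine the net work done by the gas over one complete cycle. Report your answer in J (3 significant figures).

Constant-volume legs do no work.
W(i) = (166)(27.1 − 13.5) = 2258 J; W(iii) = (268)(13.5 − 27.1) = -3645 J.
W_net = 2258 − 3645 = -1387 J (the counter-clockwise enclosed area).

W_net ≈ -1390 J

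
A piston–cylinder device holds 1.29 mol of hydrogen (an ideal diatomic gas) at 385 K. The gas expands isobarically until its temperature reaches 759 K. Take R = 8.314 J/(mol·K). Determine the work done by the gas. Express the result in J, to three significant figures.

W ≈ 4010 J

Isobaric: W = P ΔV = nR ΔT.
W = (1.29)(8.314)(759 − 385) = 4011 J.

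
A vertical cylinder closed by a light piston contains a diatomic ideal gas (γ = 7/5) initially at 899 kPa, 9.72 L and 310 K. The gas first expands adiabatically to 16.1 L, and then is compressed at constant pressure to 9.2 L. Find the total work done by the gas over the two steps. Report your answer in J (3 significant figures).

Step 1 (adiabatic): W = (P₁V₁ − P₂V₂)/(γ−1) = (8738 − 7141)/0.4 = 3993 J.
After step 1: P = 443.5 kPa, V = 16.1 L, T = 253.3 K.
Step 2 (isobaric): W = PΔV = (443.5 kPa)(9.2 − 16.1 L) = -3060 J.
W_total = 3993 − 3060 = 932.6 J.

W_total ≈ 933 J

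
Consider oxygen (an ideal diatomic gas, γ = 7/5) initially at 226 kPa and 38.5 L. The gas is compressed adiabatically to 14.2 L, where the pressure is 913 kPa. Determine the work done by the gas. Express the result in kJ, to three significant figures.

W ≈ -10.7 kJ

Adiabatic: W = (P₁V₁ − P₂V₂)/(γ − 1) with γ = 7/5.
P₁V₁ = 8701 J, P₂V₂ = 12965 J.
W = (8701 − 12965) / 0.4 = -10659 J.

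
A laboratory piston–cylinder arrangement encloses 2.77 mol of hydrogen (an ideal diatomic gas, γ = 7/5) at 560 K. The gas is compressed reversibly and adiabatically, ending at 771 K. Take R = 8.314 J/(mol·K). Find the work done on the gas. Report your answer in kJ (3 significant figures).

W ≈ 12.1 kJ

Adiabatic ⇒ Q = 0, so W_by = −ΔU = nCᵥ(T₁ − T₂).
Cᵥ = 5R/2 = 20.79 J/(mol·K).
W = (2.77)(20.79)(560 − 771) = -12148 J.
Work on gas = −W_by = 12148 J.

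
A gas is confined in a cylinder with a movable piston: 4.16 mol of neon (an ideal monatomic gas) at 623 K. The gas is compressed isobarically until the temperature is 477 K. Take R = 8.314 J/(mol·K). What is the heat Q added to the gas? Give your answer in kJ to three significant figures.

Isobaric: W = nRΔT = (4.16)(8.314)(-146) = -5050 J.
ΔU = nCᵥΔT with Cᵥ = 3R/2: ΔU = (4.16)(12.47)(-146) = -7574 J.
Q = ΔU + W = -7574 − 5050 = -12624 J.

Q ≈ -12.6 kJ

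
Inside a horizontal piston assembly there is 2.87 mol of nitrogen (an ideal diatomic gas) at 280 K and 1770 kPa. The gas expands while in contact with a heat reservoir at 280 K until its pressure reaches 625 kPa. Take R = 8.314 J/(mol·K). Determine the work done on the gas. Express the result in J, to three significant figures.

W ≈ -6950 J

Isothermal process: W = nRT ln(V₂/V₁) = nRT ln(P₁/P₂).
W = (2.87)(8.314)(280) × ln(1770/625)
  = 6681 × ln(2.832) = 6681 × 1.041
W_by_gas = 6955 J; work on gas = −W_by = -6955 J.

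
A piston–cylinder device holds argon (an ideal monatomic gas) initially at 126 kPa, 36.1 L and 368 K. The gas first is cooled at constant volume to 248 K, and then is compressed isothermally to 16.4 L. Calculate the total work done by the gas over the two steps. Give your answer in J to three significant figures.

W_total ≈ -2420 J

Step 1 (isochoric): W = 0 (constant volume).
After step 1: P = 84.91 kPa (V unchanged).
Step 2 (isothermal): W = P₁V₁ ln(V₂/V₁) = (3065) ln(16.4/36.1) = -2419 J.
W_total = 0 − 2419 = -2419 J.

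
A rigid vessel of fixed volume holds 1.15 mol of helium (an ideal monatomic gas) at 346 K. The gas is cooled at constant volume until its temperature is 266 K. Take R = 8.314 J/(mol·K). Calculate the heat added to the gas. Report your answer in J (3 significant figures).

Constant volume ⇒ W = 0, so Q = ΔU = nCᵥΔT with Cᵥ = 3R/2 = 12.47 J/(mol·K).
ΔU = (1.15)(12.47)(266 − 346) = -1147 J.

Q ≈ -1150 J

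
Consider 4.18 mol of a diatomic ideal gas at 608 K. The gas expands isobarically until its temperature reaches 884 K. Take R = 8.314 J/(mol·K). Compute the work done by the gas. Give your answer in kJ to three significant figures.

W ≈ 9.59 kJ

Isobaric: W = P ΔV = nR ΔT.
W = (4.18)(8.314)(884 − 608) = 9592 J.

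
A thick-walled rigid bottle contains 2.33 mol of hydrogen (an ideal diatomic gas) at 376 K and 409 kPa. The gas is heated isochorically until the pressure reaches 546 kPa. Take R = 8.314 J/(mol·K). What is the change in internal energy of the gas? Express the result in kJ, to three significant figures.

ΔU ≈ 6.10 kJ

Constant volume ⇒ W = 0, so Q = ΔU = nCᵥΔT with Cᵥ = 5R/2 = 20.79 J/(mol·K).
At constant V, T₂/T₁ = P₂/P₁ ⇒ ΔT = T₁(P₂/P₁ − 1) = 376·(546/409 − 1) = 125.9 K.
ΔU = (2.33)(20.79)(125.9) = 6099 J.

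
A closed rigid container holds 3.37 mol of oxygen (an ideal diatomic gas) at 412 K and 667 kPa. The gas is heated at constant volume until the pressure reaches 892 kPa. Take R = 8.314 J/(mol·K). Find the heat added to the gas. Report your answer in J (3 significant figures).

Constant volume ⇒ W = 0, so Q = ΔU = nCᵥΔT with Cᵥ = 5R/2 = 20.79 J/(mol·K).
At constant V, T₂/T₁ = P₂/P₁ ⇒ ΔT = T₁(P₂/P₁ − 1) = 412·(892/667 − 1) = 139 K.
ΔU = (3.37)(20.79)(139) = 9735 J.

Q ≈ 9730 J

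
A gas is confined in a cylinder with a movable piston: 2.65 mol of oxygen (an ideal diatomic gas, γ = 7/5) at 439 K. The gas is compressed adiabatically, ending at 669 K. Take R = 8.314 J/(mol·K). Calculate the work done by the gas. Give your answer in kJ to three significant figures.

W ≈ -12.7 kJ

Adiabatic ⇒ Q = 0, so W_by = −ΔU = nCᵥ(T₁ − T₂).
Cᵥ = 5R/2 = 20.79 J/(mol·K).
W = (2.65)(20.79)(439 − 669) = -12668 J.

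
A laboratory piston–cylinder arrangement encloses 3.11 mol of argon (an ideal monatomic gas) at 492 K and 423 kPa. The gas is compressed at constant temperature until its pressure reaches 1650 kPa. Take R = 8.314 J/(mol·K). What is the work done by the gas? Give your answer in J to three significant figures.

W ≈ -17300 J

Isothermal process: W = nRT ln(V₂/V₁) = nRT ln(P₁/P₂).
W = (3.11)(8.314)(492) × ln(423/1650)
  = 12721 × ln(0.2564) = 12721 × -1.361
W_by_gas = -17316 J.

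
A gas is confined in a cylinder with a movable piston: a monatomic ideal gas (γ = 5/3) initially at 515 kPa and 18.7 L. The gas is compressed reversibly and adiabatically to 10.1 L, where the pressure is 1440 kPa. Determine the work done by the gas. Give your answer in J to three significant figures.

W ≈ -7370 J

Adiabatic: W = (P₁V₁ − P₂V₂)/(γ − 1) with γ = 5/3.
P₁V₁ = 9630 J, P₂V₂ = 14544 J.
W = (9630 − 14544) / 0.6667 = -7370 J.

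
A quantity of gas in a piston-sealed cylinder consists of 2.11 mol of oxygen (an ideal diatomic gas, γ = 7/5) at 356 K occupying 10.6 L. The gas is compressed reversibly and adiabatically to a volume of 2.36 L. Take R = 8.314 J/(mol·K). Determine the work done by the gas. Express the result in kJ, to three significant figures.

Adiabatic: TV^(γ−1) = const with γ = 7/5.
T₂ = T₁ (V₁/V₂)^(γ−1) = 356 × (10.6/2.36)^0.4 = 356 × 1.824 = 649.2 K.
W_by = nCᵥ(T₁ − T₂) = (2.11)(20.79)(356 − 649.2) = -12861 J.

W ≈ -12.9 kJ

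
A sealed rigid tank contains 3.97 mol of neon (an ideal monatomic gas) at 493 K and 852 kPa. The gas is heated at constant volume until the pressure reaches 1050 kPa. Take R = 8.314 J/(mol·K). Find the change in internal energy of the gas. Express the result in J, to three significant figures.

ΔU ≈ 5670 J

Constant volume ⇒ W = 0, so Q = ΔU = nCᵥΔT with Cᵥ = 3R/2 = 12.47 J/(mol·K).
At constant V, T₂/T₁ = P₂/P₁ ⇒ ΔT = T₁(P₂/P₁ − 1) = 493·(1050/852 − 1) = 114.6 K.
ΔU = (3.97)(12.47)(114.6) = 5672 J.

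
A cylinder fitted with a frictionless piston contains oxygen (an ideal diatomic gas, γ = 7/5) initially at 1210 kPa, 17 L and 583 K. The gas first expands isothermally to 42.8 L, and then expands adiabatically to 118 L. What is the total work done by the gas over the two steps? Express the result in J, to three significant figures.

W_total ≈ 36100 J

Step 1 (isothermal): W = P₁V₁ ln(V₂/V₁) = (20570) ln(42.8/17) = 18993 J.
After step 1: P = 480.6 kPa, V = 42.8 L, T = 583 K.
Step 2 (adiabatic): W = (P₁V₁ − P₂V₂)/(γ−1) = (20570 − 13711)/0.4 = 17148 J.
W_total = 18993 + 17148 = 36141 J.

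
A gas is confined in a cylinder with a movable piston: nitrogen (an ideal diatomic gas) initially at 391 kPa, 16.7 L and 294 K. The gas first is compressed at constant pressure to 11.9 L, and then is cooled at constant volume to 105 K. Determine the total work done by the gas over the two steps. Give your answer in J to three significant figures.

W_total ≈ -1880 J

Step 1 (isobaric): W = PΔV = (391 kPa)(11.9 − 16.7 L) = -1877 J.
Step 2 (isochoric): W = 0 (constant volume).
W_total = -1877 + 0 = -1877 J.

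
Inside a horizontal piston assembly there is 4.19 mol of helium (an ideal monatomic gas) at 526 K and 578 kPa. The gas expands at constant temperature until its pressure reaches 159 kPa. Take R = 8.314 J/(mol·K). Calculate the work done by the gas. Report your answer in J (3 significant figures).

Isothermal process: W = nRT ln(V₂/V₁) = nRT ln(P₁/P₂).
W = (4.19)(8.314)(526) × ln(578/159)
  = 18324 × ln(3.635) = 18324 × 1.291
W_by_gas = 23650 J.

W ≈ 23600 J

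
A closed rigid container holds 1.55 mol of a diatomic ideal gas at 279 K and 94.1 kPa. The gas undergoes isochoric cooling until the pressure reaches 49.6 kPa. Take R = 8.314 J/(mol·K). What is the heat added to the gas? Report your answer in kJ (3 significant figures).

Constant volume ⇒ W = 0, so Q = ΔU = nCᵥΔT with Cᵥ = 5R/2 = 20.79 J/(mol·K).
At constant V, T₂/T₁ = P₂/P₁ ⇒ ΔT = T₁(P₂/P₁ − 1) = 279·(49.6/94.1 − 1) = -131.9 K.
ΔU = (1.55)(20.79)(-131.9) = -4251 J.

Q ≈ -4.25 kJ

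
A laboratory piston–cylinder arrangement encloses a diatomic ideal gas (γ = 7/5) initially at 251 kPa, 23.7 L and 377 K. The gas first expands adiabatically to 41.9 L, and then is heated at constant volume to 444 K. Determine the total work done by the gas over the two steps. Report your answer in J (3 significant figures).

Step 1 (adiabatic): W = (P₁V₁ − P₂V₂)/(γ−1) = (5949 − 4736)/0.4 = 3031 J.
Step 2 (isochoric): W = 0 (constant volume).
W_total = 3031 + 0 = 3031 J.

W_total ≈ 3030 J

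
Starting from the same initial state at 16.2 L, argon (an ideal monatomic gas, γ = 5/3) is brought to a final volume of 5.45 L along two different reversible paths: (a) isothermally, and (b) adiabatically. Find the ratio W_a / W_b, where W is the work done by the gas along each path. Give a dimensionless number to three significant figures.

Path (a) isothermal: W = P₁V₁ ln(V₂/V₁) → W_a/(P₁V₁) = -1.089.
Path (b) adiabatic: W = P₁V₁(1 − (V₁/V₂)^(γ−1))/(γ−1) → W_b/(P₁V₁) = -1.601.
W_a / W_b = -1.089 / -1.601 = 0.6804.

W_a / W_b ≈ 0.680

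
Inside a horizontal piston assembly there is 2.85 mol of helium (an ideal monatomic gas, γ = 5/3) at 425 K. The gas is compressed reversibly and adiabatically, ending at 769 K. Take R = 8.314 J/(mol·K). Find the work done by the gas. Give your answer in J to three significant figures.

W ≈ -12200 J

Adiabatic ⇒ Q = 0, so W_by = −ΔU = nCᵥ(T₁ − T₂).
Cᵥ = 3R/2 = 12.47 J/(mol·K).
W = (2.85)(12.47)(425 − 769) = -12227 J.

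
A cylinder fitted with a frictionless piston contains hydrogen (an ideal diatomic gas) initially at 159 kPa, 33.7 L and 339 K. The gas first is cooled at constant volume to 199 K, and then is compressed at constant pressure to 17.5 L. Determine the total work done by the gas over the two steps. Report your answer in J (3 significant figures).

W_total ≈ -1510 J

Step 1 (isochoric): W = 0 (constant volume).
After step 1: P = 93.34 kPa (V unchanged).
Step 2 (isobaric): W = PΔV = (93.34 kPa)(17.5 − 33.7 L) = -1512 J.
W_total = 0 − 1512 = -1512 J.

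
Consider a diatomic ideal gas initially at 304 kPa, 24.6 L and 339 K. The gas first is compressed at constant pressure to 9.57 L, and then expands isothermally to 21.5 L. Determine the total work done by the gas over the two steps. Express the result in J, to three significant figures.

W_total ≈ -2210 J

Step 1 (isobaric): W = PΔV = (304 kPa)(9.57 − 24.6 L) = -4569 J.
After step 1: P = 304 kPa, V = 9.57 L, T = 131.9 K.
Step 2 (isothermal): W = P₁V₁ ln(V₂/V₁) = (2909) ln(21.5/9.57) = 2355 J.
W_total = -4569 + 2355 = -2214 J.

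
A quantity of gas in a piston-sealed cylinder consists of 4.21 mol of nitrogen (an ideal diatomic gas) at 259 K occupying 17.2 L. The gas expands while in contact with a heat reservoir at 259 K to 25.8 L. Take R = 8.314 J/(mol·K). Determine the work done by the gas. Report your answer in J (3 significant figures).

W ≈ 3680 J

Isothermal: W = nRT ln(V₂/V₁).
W = (4.21)(8.314)(259) × ln(25.8/17.2)
  = 9066 × 0.4055
W_by_gas = 3676 J.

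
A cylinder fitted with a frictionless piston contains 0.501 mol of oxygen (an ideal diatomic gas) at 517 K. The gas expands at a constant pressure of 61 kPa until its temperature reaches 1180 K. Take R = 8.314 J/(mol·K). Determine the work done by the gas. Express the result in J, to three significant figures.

W ≈ 2760 J

Isobaric: W = P ΔV = nR ΔT.
W = (0.501)(8.314)(1180 − 517) = 2762 J.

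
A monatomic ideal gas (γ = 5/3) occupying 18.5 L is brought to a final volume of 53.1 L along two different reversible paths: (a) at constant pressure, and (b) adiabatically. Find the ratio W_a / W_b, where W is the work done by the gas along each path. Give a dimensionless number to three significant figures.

W_a / W_b ≈ 2.47

Path (a) isobaric: W = P₁(V₂ − V₁) → W_a/(P₁V₁) = 1.87.
Path (b) adiabatic: W = P₁V₁(1 − (V₁/V₂)^(γ−1))/(γ−1) → W_b/(P₁V₁) = 0.7573.
W_a / W_b = 1.87 / 0.7573 = 2.47.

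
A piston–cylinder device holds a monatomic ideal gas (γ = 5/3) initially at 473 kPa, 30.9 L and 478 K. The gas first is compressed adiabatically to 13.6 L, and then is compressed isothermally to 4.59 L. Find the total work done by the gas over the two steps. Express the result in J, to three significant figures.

W_total ≈ -43400 J

Step 1 (adiabatic): W = (P₁V₁ − P₂V₂)/(γ−1) = (14616 − 25260)/0.667 = -15966 J.
After step 1: P = 1857 kPa, V = 13.6 L, T = 826.1 K.
Step 2 (isothermal): W = P₁V₁ ln(V₂/V₁) = (25260) ln(4.59/13.6) = -27437 J.
W_total = -15966 − 27437 = -43404 J.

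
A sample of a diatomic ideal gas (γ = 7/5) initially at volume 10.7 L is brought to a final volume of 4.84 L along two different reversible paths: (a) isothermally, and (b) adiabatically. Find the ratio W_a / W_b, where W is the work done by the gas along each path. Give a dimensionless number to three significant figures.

Path (a) isothermal: W = P₁V₁ ln(V₂/V₁) → W_a/(P₁V₁) = -0.7933.
Path (b) adiabatic: W = P₁V₁(1 − (V₁/V₂)^(γ−1))/(γ−1) → W_b/(P₁V₁) = -0.9336.
W_a / W_b = -0.7933 / -0.9336 = 0.8497.

W_a / W_b ≈ 0.850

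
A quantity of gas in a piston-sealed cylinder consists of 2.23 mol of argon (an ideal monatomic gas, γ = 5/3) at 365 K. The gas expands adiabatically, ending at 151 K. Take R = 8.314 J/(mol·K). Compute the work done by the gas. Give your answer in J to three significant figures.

W ≈ 5950 J

Adiabatic ⇒ Q = 0, so W_by = −ΔU = nCᵥ(T₁ − T₂).
Cᵥ = 3R/2 = 12.47 J/(mol·K).
W = (2.23)(12.47)(365 − 151) = 5951 J.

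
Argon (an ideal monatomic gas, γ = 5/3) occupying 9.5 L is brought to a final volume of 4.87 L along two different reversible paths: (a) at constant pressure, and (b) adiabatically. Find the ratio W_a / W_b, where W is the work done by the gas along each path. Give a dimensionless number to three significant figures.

W_a / W_b ≈ 0.579

Path (a) isobaric: W = P₁(V₂ − V₁) → W_a/(P₁V₁) = -0.4874.
Path (b) adiabatic: W = P₁V₁(1 − (V₁/V₂)^(γ−1))/(γ−1) → W_b/(P₁V₁) = -0.8418.
W_a / W_b = -0.4874 / -0.8418 = 0.5789.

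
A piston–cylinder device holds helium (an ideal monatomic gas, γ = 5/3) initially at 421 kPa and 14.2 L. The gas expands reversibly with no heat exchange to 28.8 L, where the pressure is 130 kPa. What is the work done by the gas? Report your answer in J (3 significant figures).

W ≈ 3350 J

Adiabatic: W = (P₁V₁ − P₂V₂)/(γ − 1) with γ = 5/3.
P₁V₁ = 5978 J, P₂V₂ = 3744 J.
W = (5978 − 3744) / 0.6667 = 3351 J.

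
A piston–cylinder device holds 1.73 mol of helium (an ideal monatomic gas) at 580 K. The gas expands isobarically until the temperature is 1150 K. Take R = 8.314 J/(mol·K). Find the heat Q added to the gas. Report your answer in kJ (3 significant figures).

Isobaric: W = nRΔT = (1.73)(8.314)(570) = 8198 J.
ΔU = nCᵥΔT with Cᵥ = 3R/2: ΔU = (1.73)(12.47)(570) = 12298 J.
Q = ΔU + W = 12298 + 8198 = 20496 J.

Q ≈ 20.5 kJ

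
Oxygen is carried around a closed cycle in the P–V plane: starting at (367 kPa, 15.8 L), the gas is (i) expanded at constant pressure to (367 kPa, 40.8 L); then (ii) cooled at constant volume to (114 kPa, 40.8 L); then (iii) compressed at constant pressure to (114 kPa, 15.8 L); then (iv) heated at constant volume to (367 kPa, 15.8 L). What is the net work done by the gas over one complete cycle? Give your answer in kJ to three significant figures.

W_net ≈ 6.32 kJ

Constant-volume legs do no work.
W(i) = (367)(40.8 − 15.8) = 9175 J; W(iii) = (114)(15.8 − 40.8) = -2850 J.
W_net = 9175 − 2850 = 6325 J (the clockwise enclosed area).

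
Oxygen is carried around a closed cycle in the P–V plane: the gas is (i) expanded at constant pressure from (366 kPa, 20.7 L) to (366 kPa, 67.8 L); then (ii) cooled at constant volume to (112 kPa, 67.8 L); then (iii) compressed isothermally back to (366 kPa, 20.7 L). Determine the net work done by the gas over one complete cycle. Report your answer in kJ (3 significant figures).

Leg (i): W = PΔV = (366)(67.8 − 20.7) = 17239 J.
Leg (ii): W = 0.
Leg (iii): W = PᵢVᵢ ln(V_f/Vᵢ) = (7594) ln(20.7/67.8) = -9009 J.
W_net = 17239 − 9009 = 8229 J.

W_net ≈ 8.23 kJ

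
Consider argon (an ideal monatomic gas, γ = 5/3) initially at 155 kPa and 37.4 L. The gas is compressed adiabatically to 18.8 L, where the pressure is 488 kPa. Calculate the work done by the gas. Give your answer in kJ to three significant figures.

W ≈ -5.07 kJ

Adiabatic: W = (P₁V₁ − P₂V₂)/(γ − 1) with γ = 5/3.
P₁V₁ = 5797 J, P₂V₂ = 9174 J.
W = (5797 − 9174) / 0.6667 = -5066 J.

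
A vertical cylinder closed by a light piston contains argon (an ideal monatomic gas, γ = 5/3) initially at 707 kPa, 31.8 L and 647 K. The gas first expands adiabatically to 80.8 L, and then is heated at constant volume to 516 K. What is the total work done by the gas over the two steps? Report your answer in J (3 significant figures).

W_total ≈ 15600 J

Step 1 (adiabatic): W = (P₁V₁ − P₂V₂)/(γ−1) = (22483 − 12074)/0.667 = 15613 J.
Step 2 (isochoric): W = 0 (constant volume).
W_total = 15613 + 0 = 15613 J.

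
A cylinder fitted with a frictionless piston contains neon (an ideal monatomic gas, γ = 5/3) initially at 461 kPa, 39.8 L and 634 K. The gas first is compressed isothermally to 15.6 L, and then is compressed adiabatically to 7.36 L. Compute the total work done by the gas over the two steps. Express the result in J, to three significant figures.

W_total ≈ -35100 J

Step 1 (isothermal): W = P₁V₁ ln(V₂/V₁) = (18348) ln(15.6/39.8) = -17184 J.
After step 1: P = 1176 kPa, V = 15.6 L, T = 634 K.
Step 2 (adiabatic): W = (P₁V₁ − P₂V₂)/(γ−1) = (18348 − 30275)/0.667 = -17891 J.
W_total = -17184 − 17891 = -35075 J.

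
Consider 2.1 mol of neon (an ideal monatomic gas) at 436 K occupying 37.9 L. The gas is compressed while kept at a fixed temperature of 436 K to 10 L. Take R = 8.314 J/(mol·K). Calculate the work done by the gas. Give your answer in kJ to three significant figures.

W ≈ -10.1 kJ

Isothermal: W = nRT ln(V₂/V₁).
W = (2.1)(8.314)(436) × ln(10/37.9)
  = 7612 × -1.332
W_by_gas = -10142 J.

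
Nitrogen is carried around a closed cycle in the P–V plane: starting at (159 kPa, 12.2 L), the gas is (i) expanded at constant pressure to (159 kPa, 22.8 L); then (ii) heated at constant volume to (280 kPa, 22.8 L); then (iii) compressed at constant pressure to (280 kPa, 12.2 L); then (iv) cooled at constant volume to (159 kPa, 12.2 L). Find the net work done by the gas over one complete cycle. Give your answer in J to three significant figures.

Constant-volume legs do no work.
W(i) = (159)(22.8 − 12.2) = 1685 J; W(iii) = (280)(12.2 − 22.8) = -2968 J.
W_net = 1685 − 2968 = -1283 J (the counter-clockwise enclosed area).

W_net ≈ -1280 J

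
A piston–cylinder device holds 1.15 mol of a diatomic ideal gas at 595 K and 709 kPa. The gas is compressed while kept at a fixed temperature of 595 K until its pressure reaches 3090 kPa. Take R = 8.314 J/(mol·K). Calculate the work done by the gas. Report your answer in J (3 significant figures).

W ≈ -8370 J

Isothermal process: W = nRT ln(V₂/V₁) = nRT ln(P₁/P₂).
W = (1.15)(8.314)(595) × ln(709/3090)
  = 5689 × ln(0.2294) = 5689 × -1.472
W_by_gas = -8374 J.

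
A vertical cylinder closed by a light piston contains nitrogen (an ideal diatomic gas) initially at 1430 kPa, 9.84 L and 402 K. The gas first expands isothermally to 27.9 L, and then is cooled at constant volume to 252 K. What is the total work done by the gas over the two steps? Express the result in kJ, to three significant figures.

Step 1 (isothermal): W = P₁V₁ ln(V₂/V₁) = (14071) ln(27.9/9.84) = 14665 J.
Step 2 (isochoric): W = 0 (constant volume).
W_total = 14665 + 0 = 14665 J.

W_total ≈ 14.7 kJ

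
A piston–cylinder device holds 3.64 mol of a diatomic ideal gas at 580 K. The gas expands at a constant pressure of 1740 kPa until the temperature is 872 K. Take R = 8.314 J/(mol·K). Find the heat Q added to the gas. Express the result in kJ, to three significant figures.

Q ≈ 30.9 kJ

Isobaric: W = nRΔT = (3.64)(8.314)(292) = 8837 J.
ΔU = nCᵥΔT with Cᵥ = 5R/2: ΔU = (3.64)(20.79)(292) = 22092 J.
Q = ΔU + W = 22092 + 8837 = 30929 J.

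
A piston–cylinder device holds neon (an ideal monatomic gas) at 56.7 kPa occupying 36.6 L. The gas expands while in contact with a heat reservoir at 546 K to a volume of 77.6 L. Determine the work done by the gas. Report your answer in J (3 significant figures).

W ≈ 1560 J

Isothermal: W = nRT ln(V₂/V₁) = P₁V₁ ln(V₂/V₁).
P₁V₁ = (56.7 kPa)(36.6 L) = 2075 J.
W = 2075 × ln(77.6/36.6) = 2075 × 0.7515
W_by_gas = 1560 J.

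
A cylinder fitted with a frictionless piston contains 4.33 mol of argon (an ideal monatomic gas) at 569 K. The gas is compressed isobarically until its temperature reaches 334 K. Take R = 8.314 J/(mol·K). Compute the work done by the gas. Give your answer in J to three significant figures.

Isobaric: W = P ΔV = nR ΔT.
W = (4.33)(8.314)(334 − 569) = -8460 J.

W ≈ -8460 J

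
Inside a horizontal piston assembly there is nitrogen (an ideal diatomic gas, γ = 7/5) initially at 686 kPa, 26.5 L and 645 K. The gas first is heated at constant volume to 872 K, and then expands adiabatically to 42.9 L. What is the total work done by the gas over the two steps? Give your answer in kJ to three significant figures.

Step 1 (isochoric): W = 0 (constant volume).
After step 1: P = 927.4 kPa (V unchanged).
Step 2 (adiabatic): W = (P₁V₁ − P₂V₂)/(γ−1) = (24577 − 20269)/0.4 = 10769 J.
W_total = 0 + 10769 = 10769 J.

W_total ≈ 10.8 kJ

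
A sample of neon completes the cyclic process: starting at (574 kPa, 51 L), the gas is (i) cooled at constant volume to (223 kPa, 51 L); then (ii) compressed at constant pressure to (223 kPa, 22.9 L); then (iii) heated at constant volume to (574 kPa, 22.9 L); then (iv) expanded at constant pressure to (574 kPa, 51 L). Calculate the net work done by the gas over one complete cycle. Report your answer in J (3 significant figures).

W_net ≈ 9860 J

Constant-volume legs do no work.
W(ii) = (223)(22.9 − 51) = -6266 J; W(iv) = (574)(51 − 22.9) = 16129 J.
W_net = -6266 + 16129 = 9863 J (the clockwise enclosed area).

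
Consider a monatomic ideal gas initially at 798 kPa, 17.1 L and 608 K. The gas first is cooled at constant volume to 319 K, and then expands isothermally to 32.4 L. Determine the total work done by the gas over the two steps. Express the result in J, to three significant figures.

W_total ≈ 4580 J

Step 1 (isochoric): W = 0 (constant volume).
After step 1: P = 418.7 kPa (V unchanged).
Step 2 (isothermal): W = P₁V₁ ln(V₂/V₁) = (7160) ln(32.4/17.1) = 4576 J.
W_total = 0 + 4576 = 4576 J.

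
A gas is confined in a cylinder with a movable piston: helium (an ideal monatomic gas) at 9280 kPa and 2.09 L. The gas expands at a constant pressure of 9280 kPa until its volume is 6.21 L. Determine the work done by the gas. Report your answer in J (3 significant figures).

Isobaric: W = P ΔV.
W = (9280 kPa)(6.21 − 2.09 L) = (9280)(4.12) = 38234 J.

W ≈ 38200 J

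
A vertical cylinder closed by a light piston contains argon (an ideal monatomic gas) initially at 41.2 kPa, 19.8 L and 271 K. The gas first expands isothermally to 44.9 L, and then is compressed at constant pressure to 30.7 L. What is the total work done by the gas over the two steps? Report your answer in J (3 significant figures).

W_total ≈ 410 J

Step 1 (isothermal): W = P₁V₁ ln(V₂/V₁) = (815.8) ln(44.9/19.8) = 667.9 J.
After step 1: P = 18.17 kPa, V = 44.9 L, T = 271 K.
Step 2 (isobaric): W = PΔV = (18.17 kPa)(30.7 − 44.9 L) = -258 J.
W_total = 667.9 − 258 = 409.9 J.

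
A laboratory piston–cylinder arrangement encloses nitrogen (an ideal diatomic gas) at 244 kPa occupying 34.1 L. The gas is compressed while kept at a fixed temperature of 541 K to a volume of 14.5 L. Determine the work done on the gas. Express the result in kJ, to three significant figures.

Isothermal: W = nRT ln(V₂/V₁) = P₁V₁ ln(V₂/V₁).
P₁V₁ = (244 kPa)(34.1 L) = 8320 J.
W = 8320 × ln(14.5/34.1) = 8320 × -0.8551
W_by_gas = -7115 J; work on gas = −W_by = 7115 J.

W ≈ 7.12 kJ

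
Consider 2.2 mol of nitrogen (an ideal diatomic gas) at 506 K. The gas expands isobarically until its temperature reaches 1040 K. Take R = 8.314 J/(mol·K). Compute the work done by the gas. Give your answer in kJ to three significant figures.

W ≈ 9.77 kJ

Isobaric: W = P ΔV = nR ΔT.
W = (2.2)(8.314)(1040 − 506) = 9767 J.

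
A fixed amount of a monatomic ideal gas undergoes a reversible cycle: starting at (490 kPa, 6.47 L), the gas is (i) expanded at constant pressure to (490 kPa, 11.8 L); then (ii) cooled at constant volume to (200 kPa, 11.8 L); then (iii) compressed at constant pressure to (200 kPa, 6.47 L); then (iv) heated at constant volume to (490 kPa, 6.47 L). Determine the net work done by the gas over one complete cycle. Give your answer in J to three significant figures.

W_net ≈ 1550 J

Constant-volume legs do no work.
W(i) = (490)(11.8 − 6.47) = 2612 J; W(iii) = (200)(6.47 − 11.8) = -1066 J.
W_net = 2612 − 1066 = 1546 J (the clockwise enclosed area).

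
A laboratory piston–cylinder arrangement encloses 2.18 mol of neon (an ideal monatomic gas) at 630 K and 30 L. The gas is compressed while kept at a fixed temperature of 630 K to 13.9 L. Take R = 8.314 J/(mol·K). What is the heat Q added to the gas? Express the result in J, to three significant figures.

Q ≈ -8780 J

Isothermal ⇒ ΔU = 0, so Q = W = nRT ln(V₂/V₁).
Q = (2.18)(8.314)(630) ln(13.9/30) = 11418 × -0.7693 = -8784 J.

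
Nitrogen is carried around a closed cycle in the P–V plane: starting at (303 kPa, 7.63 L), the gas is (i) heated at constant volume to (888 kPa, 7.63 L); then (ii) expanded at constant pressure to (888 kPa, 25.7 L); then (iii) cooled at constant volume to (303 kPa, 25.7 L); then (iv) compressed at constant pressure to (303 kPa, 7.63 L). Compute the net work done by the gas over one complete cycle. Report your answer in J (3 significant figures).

Constant-volume legs do no work.
W(ii) = (888)(25.7 − 7.63) = 16046 J; W(iv) = (303)(7.63 − 25.7) = -5475 J.
W_net = 16046 − 5475 = 10571 J (the clockwise enclosed area).

W_net ≈ 10600 J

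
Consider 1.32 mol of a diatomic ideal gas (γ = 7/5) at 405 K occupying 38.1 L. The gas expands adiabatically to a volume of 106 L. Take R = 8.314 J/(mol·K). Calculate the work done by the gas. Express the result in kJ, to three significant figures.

Adiabatic: TV^(γ−1) = const with γ = 7/5.
T₂ = T₁ (V₁/V₂)^(γ−1) = 405 × (38.1/106)^0.4 = 405 × 0.6641 = 269 K.
W_by = nCᵥ(T₁ − T₂) = (1.32)(20.79)(405 − 269) = 3732 J.

W ≈ 3.73 kJ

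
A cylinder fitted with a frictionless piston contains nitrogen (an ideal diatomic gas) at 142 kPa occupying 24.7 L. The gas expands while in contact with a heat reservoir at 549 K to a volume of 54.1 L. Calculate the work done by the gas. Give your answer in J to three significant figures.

W ≈ 2750 J

Isothermal: W = nRT ln(V₂/V₁) = P₁V₁ ln(V₂/V₁).
P₁V₁ = (142 kPa)(24.7 L) = 3507 J.
W = 3507 × ln(54.1/24.7) = 3507 × 0.784
W_by_gas = 2750 J.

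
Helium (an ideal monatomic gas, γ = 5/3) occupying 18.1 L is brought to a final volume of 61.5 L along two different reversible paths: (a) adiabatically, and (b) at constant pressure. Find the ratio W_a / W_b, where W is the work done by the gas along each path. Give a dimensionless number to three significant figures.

Path (a) adiabatic: W = P₁V₁(1 − (V₁/V₂)^(γ−1))/(γ−1) → W_a/(P₁V₁) = 0.8363.
Path (b) isobaric: W = P₁(V₂ − V₁) → W_b/(P₁V₁) = 2.398.
W_a / W_b = 0.8363 / 2.398 = 0.3488.

W_a / W_b ≈ 0.349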